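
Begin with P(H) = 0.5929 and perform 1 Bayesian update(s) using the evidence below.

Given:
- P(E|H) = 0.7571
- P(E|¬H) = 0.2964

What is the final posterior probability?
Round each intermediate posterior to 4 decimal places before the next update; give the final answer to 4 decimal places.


Sequential Bayesian updating:

Initial prior: P(H) = 0.5929

Update 1:
  P(E) = 0.7571 × 0.5929 + 0.2964 × 0.4071 = 0.44888459 + 0.12066444 = 0.56954903
  P(H|E) = 0.44888459 / 0.56954903 = 0.7881

Final posterior: 0.7881


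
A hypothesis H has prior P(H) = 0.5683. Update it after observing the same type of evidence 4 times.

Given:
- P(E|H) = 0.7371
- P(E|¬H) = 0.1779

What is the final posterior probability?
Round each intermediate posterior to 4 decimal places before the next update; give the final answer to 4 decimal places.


Sequential Bayesian updating:

Initial prior: P(H) = 0.5683

Update 1:
  P(E) = 0.7371 × 0.5683 + 0.1779 × 0.4317 = 0.41889393 + 0.07679943 = 0.49569336
  P(H|E) = 0.41889393 / 0.49569336 = 0.8451

Update 2:
  P(E) = 0.7371 × 0.8451 + 0.1779 × 0.1549 = 0.62292321 + 0.02755671 = 0.65047992
  P(H|E) = 0.62292321 / 0.65047992 = 0.9576

Update 3:
  P(E) = 0.7371 × 0.9576 + 0.1779 × 0.0424 = 0.70584696 + 0.00754296 = 0.71338992
  P(H|E) = 0.70584696 / 0.71338992 = 0.9894

Update 4:
  P(E) = 0.7371 × 0.9894 + 0.1779 × 0.0106 = 0.72928674 + 0.00188574 = 0.73117248
  P(H|E) = 0.72928674 / 0.73117248 = 0.9974

Final posterior: 0.9974


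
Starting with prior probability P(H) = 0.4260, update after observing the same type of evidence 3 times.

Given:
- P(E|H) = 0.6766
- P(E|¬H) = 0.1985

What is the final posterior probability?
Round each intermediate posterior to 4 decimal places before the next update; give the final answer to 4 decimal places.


Sequential Bayesian updating:

Initial prior: P(H) = 0.4260

Update 1:
  P(E) = 0.6766 × 0.4260 + 0.1985 × 0.5740 = 0.28823160 + 0.11393900 = 0.40217060
  P(H|E) = 0.28823160 / 0.40217060 = 0.7167

Update 2:
  P(E) = 0.6766 × 0.7167 + 0.1985 × 0.2833 = 0.48491922 + 0.05623505 = 0.54115427
  P(H|E) = 0.48491922 / 0.54115427 = 0.8961

Update 3:
  P(E) = 0.6766 × 0.8961 + 0.1985 × 0.1039 = 0.60630126 + 0.02062415 = 0.62692541
  P(H|E) = 0.60630126 / 0.62692541 = 0.9671

Final posterior: 0.9671


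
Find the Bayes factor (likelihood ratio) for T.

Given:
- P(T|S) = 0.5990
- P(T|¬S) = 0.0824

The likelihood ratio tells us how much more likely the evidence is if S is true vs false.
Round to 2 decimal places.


Likelihood Ratio (LR) = P(T|S) / P(T|¬S)

LR = 0.5990 / 0.0824
   = 7.27

The evidence is 7.27 times more likely if S is true than if S is false.
Since LR > 1, the evidence supports S over ¬S.


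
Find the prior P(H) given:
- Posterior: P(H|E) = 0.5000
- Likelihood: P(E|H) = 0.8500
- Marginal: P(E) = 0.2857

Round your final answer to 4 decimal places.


From Bayes' theorem: P(H|E) = P(E|H) × P(H) / P(E)

Rearranging for P(H):
P(H) = P(H|E) × P(E) / P(E|H)
     = 0.5000 × 0.2857 / 0.8500
     = 0.14285000 / 0.8500
     = 0.1681


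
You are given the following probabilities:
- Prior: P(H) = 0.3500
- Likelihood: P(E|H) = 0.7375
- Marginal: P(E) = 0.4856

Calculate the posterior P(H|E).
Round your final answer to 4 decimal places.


Using Bayes' theorem:

P(H|E) = P(E|H) × P(H) / P(E)
       = 0.7375 × 0.3500 / 0.4856
       = 0.25812500 / 0.4856
       = 0.5316

The evidence strengthens our belief in H.
Prior: 0.3500 → Posterior: 0.5316


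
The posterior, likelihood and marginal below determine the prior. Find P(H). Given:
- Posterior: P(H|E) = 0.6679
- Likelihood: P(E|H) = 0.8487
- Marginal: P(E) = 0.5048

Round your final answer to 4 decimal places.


From Bayes' theorem: P(H|E) = P(E|H) × P(H) / P(E)

Rearranging for P(H):
P(H) = P(H|E) × P(E) / P(E|H)
     = 0.6679 × 0.5048 / 0.8487
     = 0.33715592 / 0.8487
     = 0.3973


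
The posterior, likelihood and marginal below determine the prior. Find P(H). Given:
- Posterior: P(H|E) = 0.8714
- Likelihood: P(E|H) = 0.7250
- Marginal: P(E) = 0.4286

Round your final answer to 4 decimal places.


From Bayes' theorem: P(H|E) = P(E|H) × P(H) / P(E)

Rearranging for P(H):
P(H) = P(H|E) × P(E) / P(E|H)
     = 0.8714 × 0.4286 / 0.7250
     = 0.37348204 / 0.7250
     = 0.5151


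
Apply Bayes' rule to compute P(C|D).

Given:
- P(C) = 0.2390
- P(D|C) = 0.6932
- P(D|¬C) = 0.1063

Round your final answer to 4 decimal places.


Bayes' theorem: P(C|D) = P(D|C) × P(C) / P(D)

Step 1: Calculate P(D) using law of total probability
P(D) = P(D|C)P(C) + P(D|¬C)P(¬C)
     = 0.6932 × 0.2390 + 0.1063 × 0.7610
     = 0.16567480 + 0.08089430
     = 0.24656910

Step 2: Apply Bayes' theorem
P(C|D) = P(D|C) × P(C) / P(D)
       = 0.16567480 / 0.24656910
       = 0.6719


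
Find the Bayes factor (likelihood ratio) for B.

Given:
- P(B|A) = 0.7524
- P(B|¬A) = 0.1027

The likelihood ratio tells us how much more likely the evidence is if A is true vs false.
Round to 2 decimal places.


Likelihood Ratio (LR) = P(B|A) / P(B|¬A)

LR = 0.7524 / 0.1027
   = 7.33

The evidence is 7.33 times more likely if A is true than if A is false.
Since LR > 1, the evidence supports A over ¬A.


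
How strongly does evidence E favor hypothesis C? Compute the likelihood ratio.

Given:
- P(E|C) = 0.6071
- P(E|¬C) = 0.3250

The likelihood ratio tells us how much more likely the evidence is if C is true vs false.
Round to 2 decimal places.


Likelihood Ratio (LR) = P(E|C) / P(E|¬C)

LR = 0.6071 / 0.3250
   = 1.87

The evidence is 1.87 times more likely if C is true than if C is false.
LR > 1, so observing E raises the odds in favor of C.


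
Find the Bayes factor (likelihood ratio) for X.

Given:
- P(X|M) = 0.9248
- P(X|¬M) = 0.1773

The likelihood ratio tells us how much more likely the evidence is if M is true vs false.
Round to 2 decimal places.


Likelihood Ratio (LR) = P(X|M) / P(X|¬M)

LR = 0.9248 / 0.1773
   = 5.22

The evidence is 5.22 times more likely if M is true than if M is false.
LR > 1, so observing X raises the odds in favor of M.


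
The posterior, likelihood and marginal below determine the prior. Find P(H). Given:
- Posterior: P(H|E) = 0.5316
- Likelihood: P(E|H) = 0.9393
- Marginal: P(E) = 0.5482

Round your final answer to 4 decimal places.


From Bayes' theorem: P(H|E) = P(E|H) × P(H) / P(E)

Rearranging for P(H):
P(H) = P(H|E) × P(E) / P(E|H)
     = 0.5316 × 0.5482 / 0.9393
     = 0.29142312 / 0.9393
     = 0.3103


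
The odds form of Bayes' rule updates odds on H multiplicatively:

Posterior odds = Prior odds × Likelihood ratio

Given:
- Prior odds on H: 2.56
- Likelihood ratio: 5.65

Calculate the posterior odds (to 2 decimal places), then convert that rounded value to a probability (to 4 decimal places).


Step 1: Calculate posterior odds
Posterior odds = Prior odds × LR
               = 2.56 × 5.65
               = 14.46

Step 2: Convert to probability
P(H|E) = Posterior odds / (1 + Posterior odds)
       = 14.46 / (1 + 14.46)
       = 14.46 / 15.46
       = 0.9353

The evidence increased P(H) from 0.7191 to 0.9353.


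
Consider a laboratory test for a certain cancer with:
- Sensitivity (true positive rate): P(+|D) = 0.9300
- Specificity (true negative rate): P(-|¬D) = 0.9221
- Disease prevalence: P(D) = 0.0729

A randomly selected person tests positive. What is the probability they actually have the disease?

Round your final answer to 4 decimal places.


Let D = has disease, + = positive test

Given:
- P(D) = 0.0729 (prevalence)
- P(+|D) = 0.9300 (sensitivity)
- P(-|¬D) = 0.9221 (specificity)
- P(+|¬D) = 0.0779 (false positive rate = 1 - specificity)

Step 1: Find P(+)
P(+) = P(+|D)P(D) + P(+|¬D)P(¬D)
     = 0.9300 × 0.0729 + 0.0779 × 0.9271
     = 0.06779700 + 0.07222109
     = 0.14001809

Step 2: Apply Bayes' theorem for P(D|+)
P(D|+) = P(+|D)P(D) / P(+)
       = 0.06779700 / 0.14001809
       = 0.4842


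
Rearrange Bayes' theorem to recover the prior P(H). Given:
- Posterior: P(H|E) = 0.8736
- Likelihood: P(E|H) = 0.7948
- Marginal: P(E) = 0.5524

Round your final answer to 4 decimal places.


From Bayes' theorem: P(H|E) = P(E|H) × P(H) / P(E)

Rearranging for P(H):
P(H) = P(H|E) × P(E) / P(E|H)
     = 0.8736 × 0.5524 / 0.7948
     = 0.48257664 / 0.7948
     = 0.6072


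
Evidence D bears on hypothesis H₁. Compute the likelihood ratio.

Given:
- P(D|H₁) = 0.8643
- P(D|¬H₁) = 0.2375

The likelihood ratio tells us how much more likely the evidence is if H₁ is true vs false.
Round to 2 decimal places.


Likelihood Ratio (LR) = P(D|H₁) / P(D|¬H₁)

LR = 0.8643 / 0.2375
   = 3.64

The evidence is 3.64 times more likely if H₁ is true than if H₁ is false.
Since LR > 1, the evidence supports H₁ over ¬H₁.


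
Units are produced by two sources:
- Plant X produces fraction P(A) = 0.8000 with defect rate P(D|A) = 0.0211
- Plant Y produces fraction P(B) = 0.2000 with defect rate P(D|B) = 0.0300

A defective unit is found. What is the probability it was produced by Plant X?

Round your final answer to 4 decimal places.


Let A = from Plant X, D = defective

Given:
- P(A) = 0.8000, P(B) = 0.2000
- P(D|A) = 0.0211, P(D|B) = 0.0300

Step 1: Find P(D)
P(D) = P(D|A)P(A) + P(D|B)P(B)
     = 0.0211 × 0.8000 + 0.0300 × 0.2000
     = 0.01688000 + 0.00600000
     = 0.02288000

Step 2: Apply Bayes' theorem
P(A|D) = P(D|A)P(A) / P(D)
       = 0.01688000 / 0.02288000
       = 0.7378


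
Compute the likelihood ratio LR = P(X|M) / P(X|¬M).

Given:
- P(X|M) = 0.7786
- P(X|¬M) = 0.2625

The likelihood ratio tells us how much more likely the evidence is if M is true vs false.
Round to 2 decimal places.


Likelihood Ratio (LR) = P(X|M) / P(X|¬M)

LR = 0.7786 / 0.2625
   = 2.97

The evidence is 2.97 times more likely if M is true than if M is false.
LR > 1, so observing X raises the odds in favor of M.


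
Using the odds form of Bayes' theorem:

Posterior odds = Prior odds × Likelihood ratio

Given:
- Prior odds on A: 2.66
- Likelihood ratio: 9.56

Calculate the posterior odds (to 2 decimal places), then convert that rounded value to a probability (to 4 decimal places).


Step 1: Calculate posterior odds
Posterior odds = Prior odds × LR
               = 2.66 × 9.56
               = 25.43

Step 2: Convert to probability
P(A|E) = Posterior odds / (1 + Posterior odds)
       = 25.43 / (1 + 25.43)
       = 25.43 / 26.43
       = 0.9622

The evidence increased P(A) from 0.7268 to 0.9622.


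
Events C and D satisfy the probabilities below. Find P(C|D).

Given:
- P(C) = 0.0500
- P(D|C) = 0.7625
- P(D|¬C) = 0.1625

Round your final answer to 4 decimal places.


Bayes' theorem: P(C|D) = P(D|C) × P(C) / P(D)

Step 1: Calculate P(D) using law of total probability
P(D) = P(D|C)P(C) + P(D|¬C)P(¬C)
     = 0.7625 × 0.0500 + 0.1625 × 0.9500
     = 0.03812500 + 0.15437500
     = 0.19250000

Step 2: Apply Bayes' theorem
P(C|D) = P(D|C) × P(C) / P(D)
       = 0.03812500 / 0.19250000
       = 0.1981


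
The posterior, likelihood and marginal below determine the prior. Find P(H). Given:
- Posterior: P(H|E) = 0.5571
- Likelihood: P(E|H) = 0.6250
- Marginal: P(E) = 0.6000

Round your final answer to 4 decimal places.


From Bayes' theorem: P(H|E) = P(E|H) × P(H) / P(E)

Rearranging for P(H):
P(H) = P(H|E) × P(E) / P(E|H)
     = 0.5571 × 0.6000 / 0.6250
     = 0.33426000 / 0.6250
     = 0.5348


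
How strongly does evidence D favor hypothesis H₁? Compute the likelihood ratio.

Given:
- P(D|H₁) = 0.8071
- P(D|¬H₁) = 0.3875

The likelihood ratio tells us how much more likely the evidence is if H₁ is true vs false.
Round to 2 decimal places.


Likelihood Ratio (LR) = P(D|H₁) / P(D|¬H₁)

LR = 0.8071 / 0.3875
   = 2.08

The evidence is 2.08 times more likely if H₁ is true than if H₁ is false.
Since LR > 1, the evidence supports H₁ over ¬H₁.


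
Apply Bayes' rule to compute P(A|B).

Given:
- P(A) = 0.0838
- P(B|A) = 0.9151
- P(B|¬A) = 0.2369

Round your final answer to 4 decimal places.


Bayes' theorem: P(A|B) = P(B|A) × P(A) / P(B)

Step 1: Calculate P(B) using law of total probability
P(B) = P(B|A)P(A) + P(B|¬A)P(¬A)
     = 0.9151 × 0.0838 + 0.2369 × 0.9162
     = 0.07668538 + 0.21704778
     = 0.29373316

Step 2: Apply Bayes' theorem
P(A|B) = P(B|A) × P(A) / P(B)
       = 0.07668538 / 0.29373316
       = 0.2611


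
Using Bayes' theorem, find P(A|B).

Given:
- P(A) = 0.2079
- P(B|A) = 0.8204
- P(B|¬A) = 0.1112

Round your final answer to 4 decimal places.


Bayes' theorem: P(A|B) = P(B|A) × P(A) / P(B)

Step 1: Calculate P(B) using law of total probability
P(B) = P(B|A)P(A) + P(B|¬A)P(¬A)
     = 0.8204 × 0.2079 + 0.1112 × 0.7921
     = 0.17056116 + 0.08808152
     = 0.25864268

Step 2: Apply Bayes' theorem
P(A|B) = P(B|A) × P(A) / P(B)
       = 0.17056116 / 0.25864268
       = 0.6594


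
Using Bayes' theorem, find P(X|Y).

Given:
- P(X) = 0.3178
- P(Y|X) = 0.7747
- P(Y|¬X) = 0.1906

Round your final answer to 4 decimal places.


Bayes' theorem: P(X|Y) = P(Y|X) × P(X) / P(Y)

Step 1: Calculate P(Y) using law of total probability
P(Y) = P(Y|X)P(X) + P(Y|¬X)P(¬X)
     = 0.7747 × 0.3178 + 0.1906 × 0.6822
     = 0.24619966 + 0.13002732
     = 0.37622698

Step 2: Apply Bayes' theorem
P(X|Y) = P(Y|X) × P(X) / P(Y)
       = 0.24619966 / 0.37622698
       = 0.6544


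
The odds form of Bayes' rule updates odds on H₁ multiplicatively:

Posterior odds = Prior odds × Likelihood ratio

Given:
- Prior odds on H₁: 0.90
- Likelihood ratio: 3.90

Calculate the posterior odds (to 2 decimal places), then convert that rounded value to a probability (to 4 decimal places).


Step 1: Calculate posterior odds
Posterior odds = Prior odds × LR
               = 0.90 × 3.90
               = 3.51

Step 2: Convert to probability
P(H₁|E) = Posterior odds / (1 + Posterior odds)
       = 3.51 / (1 + 3.51)
       = 3.51 / 4.51
       = 0.7783

The evidence increased P(H₁) from 0.4737 to 0.7783.


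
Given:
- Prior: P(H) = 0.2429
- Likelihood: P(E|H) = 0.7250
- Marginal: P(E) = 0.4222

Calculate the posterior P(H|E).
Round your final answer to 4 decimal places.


Using Bayes' theorem:

P(H|E) = P(E|H) × P(H) / P(E)
       = 0.7250 × 0.2429 / 0.4222
       = 0.17610250 / 0.4222
       = 0.4171

The evidence strengthens our belief in H.
Prior: 0.2429 → Posterior: 0.4171


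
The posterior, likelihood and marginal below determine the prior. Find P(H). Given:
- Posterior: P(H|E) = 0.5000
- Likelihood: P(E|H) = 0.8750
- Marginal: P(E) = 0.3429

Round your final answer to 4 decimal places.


From Bayes' theorem: P(H|E) = P(E|H) × P(H) / P(E)

Rearranging for P(H):
P(H) = P(H|E) × P(E) / P(E|H)
     = 0.5000 × 0.3429 / 0.8750
     = 0.17145000 / 0.8750
     = 0.1959


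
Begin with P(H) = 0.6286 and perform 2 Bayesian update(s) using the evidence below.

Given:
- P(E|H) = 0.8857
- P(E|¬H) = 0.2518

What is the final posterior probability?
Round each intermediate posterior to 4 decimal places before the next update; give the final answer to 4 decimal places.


Sequential Bayesian updating:

Initial prior: P(H) = 0.6286

Update 1:
  P(E) = 0.8857 × 0.6286 + 0.2518 × 0.3714 = 0.55675102 + 0.09351852 = 0.65026954
  P(H|E) = 0.55675102 / 0.65026954 = 0.8562

Update 2:
  P(E) = 0.8857 × 0.8562 + 0.2518 × 0.1438 = 0.75833634 + 0.03620884 = 0.79454518
  P(H|E) = 0.75833634 / 0.79454518 = 0.9544

Final posterior: 0.9544


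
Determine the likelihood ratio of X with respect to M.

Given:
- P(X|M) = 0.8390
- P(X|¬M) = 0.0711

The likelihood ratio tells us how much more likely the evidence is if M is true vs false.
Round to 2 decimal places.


Likelihood Ratio (LR) = P(X|M) / P(X|¬M)

LR = 0.8390 / 0.0711
   = 11.80

The evidence is 11.80 times more likely if M is true than if M is false.
Since LR > 1, the evidence supports M over ¬M.


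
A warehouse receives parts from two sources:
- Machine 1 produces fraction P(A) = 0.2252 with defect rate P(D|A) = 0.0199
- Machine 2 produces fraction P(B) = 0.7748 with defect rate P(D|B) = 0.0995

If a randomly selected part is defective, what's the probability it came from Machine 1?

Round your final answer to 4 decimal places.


Let A = from Machine 1, D = defective

Given:
- P(A) = 0.2252, P(B) = 0.7748
- P(D|A) = 0.0199, P(D|B) = 0.0995

Step 1: Find P(D)
P(D) = P(D|A)P(A) + P(D|B)P(B)
     = 0.0199 × 0.2252 + 0.0995 × 0.7748
     = 0.00448148 + 0.07709260
     = 0.08157408

Step 2: Apply Bayes' theorem
P(A|D) = P(D|A)P(A) / P(D)
       = 0.00448148 / 0.08157408
       = 0.0549


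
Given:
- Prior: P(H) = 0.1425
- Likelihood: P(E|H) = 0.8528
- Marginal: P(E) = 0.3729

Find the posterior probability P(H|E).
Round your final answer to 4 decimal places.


Using Bayes' theorem:

P(H|E) = P(E|H) × P(H) / P(E)
       = 0.8528 × 0.1425 / 0.3729
       = 0.12152400 / 0.3729
       = 0.3259

The evidence strengthens our belief in H.
Prior: 0.1425 → Posterior: 0.3259


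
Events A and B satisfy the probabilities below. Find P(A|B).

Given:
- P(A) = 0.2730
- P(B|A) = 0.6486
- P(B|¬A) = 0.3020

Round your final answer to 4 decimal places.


Bayes' theorem: P(A|B) = P(B|A) × P(A) / P(B)

Step 1: Calculate P(B) using law of total probability
P(B) = P(B|A)P(A) + P(B|¬A)P(¬A)
     = 0.6486 × 0.2730 + 0.3020 × 0.7270
     = 0.17706780 + 0.21955400
     = 0.39662180

Step 2: Apply Bayes' theorem
P(A|B) = P(B|A) × P(A) / P(B)
       = 0.17706780 / 0.39662180
       = 0.4464


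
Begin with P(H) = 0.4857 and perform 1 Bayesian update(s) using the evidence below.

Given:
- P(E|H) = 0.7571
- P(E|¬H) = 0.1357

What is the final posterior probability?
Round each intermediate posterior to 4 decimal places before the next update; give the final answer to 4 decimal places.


Sequential Bayesian updating:

Initial prior: P(H) = 0.4857

Update 1:
  P(E) = 0.7571 × 0.4857 + 0.1357 × 0.5143 = 0.36772347 + 0.06979051 = 0.43751398
  P(H|E) = 0.36772347 / 0.43751398 = 0.8405

Final posterior: 0.8405


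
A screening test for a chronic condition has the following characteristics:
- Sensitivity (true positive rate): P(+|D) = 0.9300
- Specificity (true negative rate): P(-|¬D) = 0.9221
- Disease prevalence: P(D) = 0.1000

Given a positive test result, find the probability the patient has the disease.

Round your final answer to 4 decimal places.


Let D = has disease, + = positive test

Given:
- P(D) = 0.1000 (prevalence)
- P(+|D) = 0.9300 (sensitivity)
- P(-|¬D) = 0.9221 (specificity)
- P(+|¬D) = 0.0779 (false positive rate = 1 - specificity)

Step 1: Find P(+)
P(+) = P(+|D)P(D) + P(+|¬D)P(¬D)
     = 0.9300 × 0.1000 + 0.0779 × 0.9000
     = 0.09300000 + 0.07011000
     = 0.16311000

Step 2: Apply Bayes' theorem for P(D|+)
P(D|+) = P(+|D)P(D) / P(+)
       = 0.09300000 / 0.16311000
       = 0.5702


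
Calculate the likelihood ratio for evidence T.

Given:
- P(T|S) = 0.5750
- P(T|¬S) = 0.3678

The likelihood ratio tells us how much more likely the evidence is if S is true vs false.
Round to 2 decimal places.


Likelihood Ratio (LR) = P(T|S) / P(T|¬S)

LR = 0.5750 / 0.3678
   = 1.56

The evidence is 1.56 times more likely if S is true than if S is false.
Because LR exceeds 1, T is evidence for S.


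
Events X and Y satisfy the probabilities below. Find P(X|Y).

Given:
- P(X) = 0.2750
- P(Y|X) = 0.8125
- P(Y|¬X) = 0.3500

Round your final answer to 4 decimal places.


Bayes' theorem: P(X|Y) = P(Y|X) × P(X) / P(Y)

Step 1: Calculate P(Y) using law of total probability
P(Y) = P(Y|X)P(X) + P(Y|¬X)P(¬X)
     = 0.8125 × 0.2750 + 0.3500 × 0.7250
     = 0.22343750 + 0.25375000
     = 0.47718750

Step 2: Apply Bayes' theorem
P(X|Y) = P(Y|X) × P(X) / P(Y)
       = 0.22343750 / 0.47718750
       = 0.4682


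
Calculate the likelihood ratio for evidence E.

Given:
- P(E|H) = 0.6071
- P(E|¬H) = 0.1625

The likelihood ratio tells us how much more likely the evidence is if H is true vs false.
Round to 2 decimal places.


Likelihood Ratio (LR) = P(E|H) / P(E|¬H)

LR = 0.6071 / 0.1625
   = 3.74

The evidence is 3.74 times more likely if H is true than if H is false.
Since LR > 1, the evidence supports H over ¬H.


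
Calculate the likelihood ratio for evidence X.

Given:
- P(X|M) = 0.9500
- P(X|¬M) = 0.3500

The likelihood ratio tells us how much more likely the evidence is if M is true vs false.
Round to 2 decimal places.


Likelihood Ratio (LR) = P(X|M) / P(X|¬M)

LR = 0.9500 / 0.3500
   = 2.71

The evidence is 2.71 times more likely if M is true than if M is false.
Because LR exceeds 1, X is evidence for M.


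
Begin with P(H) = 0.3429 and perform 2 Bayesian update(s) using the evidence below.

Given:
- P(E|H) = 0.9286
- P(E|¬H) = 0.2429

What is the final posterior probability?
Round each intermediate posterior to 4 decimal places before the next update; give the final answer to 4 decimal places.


Sequential Bayesian updating:

Initial prior: P(H) = 0.3429

Update 1:
  P(E) = 0.9286 × 0.3429 + 0.2429 × 0.6571 = 0.31841694 + 0.15960959 = 0.47802653
  P(H|E) = 0.31841694 / 0.47802653 = 0.6661

Update 2:
  P(E) = 0.9286 × 0.6661 + 0.2429 × 0.3339 = 0.61854046 + 0.08110431 = 0.69964477
  P(H|E) = 0.61854046 / 0.69964477 = 0.8841

Final posterior: 0.8841


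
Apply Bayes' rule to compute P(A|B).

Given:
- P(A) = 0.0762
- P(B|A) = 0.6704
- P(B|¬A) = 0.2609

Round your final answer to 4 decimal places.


Bayes' theorem: P(A|B) = P(B|A) × P(A) / P(B)

Step 1: Calculate P(B) using law of total probability
P(B) = P(B|A)P(A) + P(B|¬A)P(¬A)
     = 0.6704 × 0.0762 + 0.2609 × 0.9238
     = 0.05108448 + 0.24101942
     = 0.29210390

Step 2: Apply Bayes' theorem
P(A|B) = P(B|A) × P(A) / P(B)
       = 0.05108448 / 0.29210390
       = 0.1749


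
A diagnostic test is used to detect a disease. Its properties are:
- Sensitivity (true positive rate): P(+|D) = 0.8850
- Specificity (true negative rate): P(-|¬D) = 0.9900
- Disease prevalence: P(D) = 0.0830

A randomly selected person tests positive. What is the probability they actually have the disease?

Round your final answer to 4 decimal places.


Let D = has disease, + = positive test

Given:
- P(D) = 0.0830 (prevalence)
- P(+|D) = 0.8850 (sensitivity)
- P(-|¬D) = 0.9900 (specificity)
- P(+|¬D) = 0.0100 (false positive rate = 1 - specificity)

Step 1: Find P(+)
P(+) = P(+|D)P(D) + P(+|¬D)P(¬D)
     = 0.8850 × 0.0830 + 0.0100 × 0.9170
     = 0.07345500 + 0.00917000
     = 0.08262500

Step 2: Apply Bayes' theorem for P(D|+)
P(D|+) = P(+|D)P(D) / P(+)
       = 0.07345500 / 0.08262500
       = 0.8890


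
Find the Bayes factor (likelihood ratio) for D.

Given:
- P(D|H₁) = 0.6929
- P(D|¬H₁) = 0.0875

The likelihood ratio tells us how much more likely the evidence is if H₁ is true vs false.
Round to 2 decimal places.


Likelihood Ratio (LR) = P(D|H₁) / P(D|¬H₁)

LR = 0.6929 / 0.0875
   = 7.92

The evidence is 7.92 times more likely if H₁ is true than if H₁ is false.
Because LR exceeds 1, D is evidence for H₁.


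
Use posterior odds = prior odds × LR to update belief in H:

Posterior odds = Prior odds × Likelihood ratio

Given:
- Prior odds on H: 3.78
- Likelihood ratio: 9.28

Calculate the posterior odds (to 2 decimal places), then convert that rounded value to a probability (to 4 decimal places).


Step 1: Calculate posterior odds
Posterior odds = Prior odds × LR
               = 3.78 × 9.28
               = 35.08

Step 2: Convert to probability
P(H|E) = Posterior odds / (1 + Posterior odds)
       = 35.08 / (1 + 35.08)
       = 35.08 / 36.08
       = 0.9723

The evidence increased P(H) from 0.7908 to 0.9723.


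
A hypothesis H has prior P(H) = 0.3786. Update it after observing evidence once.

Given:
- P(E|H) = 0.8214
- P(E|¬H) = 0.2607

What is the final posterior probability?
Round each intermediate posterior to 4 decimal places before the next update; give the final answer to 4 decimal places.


Sequential Bayesian updating:

Initial prior: P(H) = 0.3786

Update 1:
  P(E) = 0.8214 × 0.3786 + 0.2607 × 0.6214 = 0.31098204 + 0.16199898 = 0.47298102
  P(H|E) = 0.31098204 / 0.47298102 = 0.6575

Final posterior: 0.6575


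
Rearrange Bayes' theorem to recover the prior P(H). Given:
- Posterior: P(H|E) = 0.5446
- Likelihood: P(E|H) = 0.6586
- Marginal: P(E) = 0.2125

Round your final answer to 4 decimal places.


From Bayes' theorem: P(H|E) = P(E|H) × P(H) / P(E)

Rearranging for P(H):
P(H) = P(H|E) × P(E) / P(E|H)
     = 0.5446 × 0.2125 / 0.6586
     = 0.11572750 / 0.6586
     = 0.1757


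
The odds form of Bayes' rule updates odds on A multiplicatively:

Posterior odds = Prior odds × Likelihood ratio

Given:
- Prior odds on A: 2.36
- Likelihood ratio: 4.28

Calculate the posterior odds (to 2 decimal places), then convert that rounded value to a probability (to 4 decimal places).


Step 1: Calculate posterior odds
Posterior odds = Prior odds × LR
               = 2.36 × 4.28
               = 10.10

Step 2: Convert to probability
P(A|E) = Posterior odds / (1 + Posterior odds)
       = 10.10 / (1 + 10.10)
       = 10.10 / 11.10
       = 0.9099

The evidence increased P(A) from 0.7024 to 0.9099.


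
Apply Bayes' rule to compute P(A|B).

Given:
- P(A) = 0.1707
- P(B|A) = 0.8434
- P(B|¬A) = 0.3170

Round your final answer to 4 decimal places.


Bayes' theorem: P(A|B) = P(B|A) × P(A) / P(B)

Step 1: Calculate P(B) using law of total probability
P(B) = P(B|A)P(A) + P(B|¬A)P(¬A)
     = 0.8434 × 0.1707 + 0.3170 × 0.8293
     = 0.14396838 + 0.26288810
     = 0.40685648

Step 2: Apply Bayes' theorem
P(A|B) = P(B|A) × P(A) / P(B)
       = 0.14396838 / 0.40685648
       = 0.3539


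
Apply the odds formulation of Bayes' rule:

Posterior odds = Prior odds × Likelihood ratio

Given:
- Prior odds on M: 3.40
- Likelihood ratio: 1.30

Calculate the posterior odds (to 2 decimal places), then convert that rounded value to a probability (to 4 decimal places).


Step 1: Calculate posterior odds
Posterior odds = Prior odds × LR
               = 3.40 × 1.30
               = 4.42

Step 2: Convert to probability
P(M|E) = Posterior odds / (1 + Posterior odds)
       = 4.42 / (1 + 4.42)
       = 4.42 / 5.42
       = 0.8155

The evidence increased P(M) from 0.7727 to 0.8155.


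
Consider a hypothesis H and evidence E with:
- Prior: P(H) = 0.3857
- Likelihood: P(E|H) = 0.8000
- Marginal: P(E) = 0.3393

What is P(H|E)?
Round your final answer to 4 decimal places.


Using Bayes' theorem:

P(H|E) = P(E|H) × P(H) / P(E)
       = 0.8000 × 0.3857 / 0.3393
       = 0.30856000 / 0.3393
       = 0.9094

The evidence strengthens our belief in H.
Prior: 0.3857 → Posterior: 0.9094


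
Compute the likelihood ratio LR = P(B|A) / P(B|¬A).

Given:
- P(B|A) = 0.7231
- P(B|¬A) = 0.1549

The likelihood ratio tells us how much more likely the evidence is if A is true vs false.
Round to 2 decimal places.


Likelihood Ratio (LR) = P(B|A) / P(B|¬A)

LR = 0.7231 / 0.1549
   = 4.67

The evidence is 4.67 times more likely if A is true than if A is false.
LR > 1, so observing B raises the odds in favor of A.


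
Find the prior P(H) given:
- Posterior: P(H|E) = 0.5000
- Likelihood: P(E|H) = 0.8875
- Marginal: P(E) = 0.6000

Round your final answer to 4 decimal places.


From Bayes' theorem: P(H|E) = P(E|H) × P(H) / P(E)

Rearranging for P(H):
P(H) = P(H|E) × P(E) / P(E|H)
     = 0.5000 × 0.6000 / 0.8875
     = 0.30000000 / 0.8875
     = 0.3380


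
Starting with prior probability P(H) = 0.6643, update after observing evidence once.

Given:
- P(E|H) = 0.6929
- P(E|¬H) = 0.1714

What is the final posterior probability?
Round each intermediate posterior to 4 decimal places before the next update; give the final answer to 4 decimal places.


Sequential Bayesian updating:

Initial prior: P(H) = 0.6643

Update 1:
  P(E) = 0.6929 × 0.6643 + 0.1714 × 0.3357 = 0.46029347 + 0.05753898 = 0.51783245
  P(H|E) = 0.46029347 / 0.51783245 = 0.8889

Final posterior: 0.8889


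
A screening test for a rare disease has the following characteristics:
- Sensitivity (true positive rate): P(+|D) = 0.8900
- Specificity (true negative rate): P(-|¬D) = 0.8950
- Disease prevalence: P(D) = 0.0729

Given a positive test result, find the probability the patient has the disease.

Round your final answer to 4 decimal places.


Let D = has disease, + = positive test

Given:
- P(D) = 0.0729 (prevalence)
- P(+|D) = 0.8900 (sensitivity)
- P(-|¬D) = 0.8950 (specificity)
- P(+|¬D) = 0.1050 (false positive rate = 1 - specificity)

Step 1: Find P(+)
P(+) = P(+|D)P(D) + P(+|¬D)P(¬D)
     = 0.8900 × 0.0729 + 0.1050 × 0.9271
     = 0.06488100 + 0.09734550
     = 0.16222650

Step 2: Apply Bayes' theorem for P(D|+)
P(D|+) = P(+|D)P(D) / P(+)
       = 0.06488100 / 0.16222650
       = 0.3999


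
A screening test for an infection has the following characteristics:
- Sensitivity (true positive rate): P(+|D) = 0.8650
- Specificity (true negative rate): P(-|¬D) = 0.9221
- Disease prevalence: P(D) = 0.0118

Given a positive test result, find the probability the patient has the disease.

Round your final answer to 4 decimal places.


Let D = has disease, + = positive test

Given:
- P(D) = 0.0118 (prevalence)
- P(+|D) = 0.8650 (sensitivity)
- P(-|¬D) = 0.9221 (specificity)
- P(+|¬D) = 0.0779 (false positive rate = 1 - specificity)

Step 1: Find P(+)
P(+) = P(+|D)P(D) + P(+|¬D)P(¬D)
     = 0.8650 × 0.0118 + 0.0779 × 0.9882
     = 0.01020700 + 0.07698078
     = 0.08718778

Step 2: Apply Bayes' theorem for P(D|+)
P(D|+) = P(+|D)P(D) / P(+)
       = 0.01020700 / 0.08718778
       = 0.1171


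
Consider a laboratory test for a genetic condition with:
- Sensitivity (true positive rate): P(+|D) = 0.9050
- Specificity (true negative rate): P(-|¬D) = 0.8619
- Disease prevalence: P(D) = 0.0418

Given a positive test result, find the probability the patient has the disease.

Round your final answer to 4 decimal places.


Let D = has disease, + = positive test

Given:
- P(D) = 0.0418 (prevalence)
- P(+|D) = 0.9050 (sensitivity)
- P(-|¬D) = 0.8619 (specificity)
- P(+|¬D) = 0.1381 (false positive rate = 1 - specificity)

Step 1: Find P(+)
P(+) = P(+|D)P(D) + P(+|¬D)P(¬D)
     = 0.9050 × 0.0418 + 0.1381 × 0.9582
     = 0.03782900 + 0.13232742
     = 0.17015642

Step 2: Apply Bayes' theorem for P(D|+)
P(D|+) = P(+|D)P(D) / P(+)
       = 0.03782900 / 0.17015642
       = 0.2223


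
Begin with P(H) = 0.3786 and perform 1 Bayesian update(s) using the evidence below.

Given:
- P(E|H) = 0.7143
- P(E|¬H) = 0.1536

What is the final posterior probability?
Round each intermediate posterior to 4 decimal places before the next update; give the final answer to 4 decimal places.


Sequential Bayesian updating:

Initial prior: P(H) = 0.3786

Update 1:
  P(E) = 0.7143 × 0.3786 + 0.1536 × 0.6214 = 0.27043398 + 0.09544704 = 0.36588102
  P(H|E) = 0.27043398 / 0.36588102 = 0.7391

Final posterior: 0.7391


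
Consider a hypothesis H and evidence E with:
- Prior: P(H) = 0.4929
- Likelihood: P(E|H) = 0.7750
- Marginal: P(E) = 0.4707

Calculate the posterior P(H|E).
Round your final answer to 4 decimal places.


Using Bayes' theorem:

P(H|E) = P(E|H) × P(H) / P(E)
       = 0.7750 × 0.4929 / 0.4707
       = 0.38199750 / 0.4707
       = 0.8116

The evidence strengthens our belief in H.
Prior: 0.4929 → Posterior: 0.8116


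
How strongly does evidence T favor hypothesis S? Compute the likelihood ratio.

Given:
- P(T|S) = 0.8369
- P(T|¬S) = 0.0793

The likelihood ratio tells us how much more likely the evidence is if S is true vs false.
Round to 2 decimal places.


Likelihood Ratio (LR) = P(T|S) / P(T|¬S)

LR = 0.8369 / 0.0793
   = 10.55

The evidence is 10.55 times more likely if S is true than if S is false.
Since LR > 1, the evidence supports S over ¬S.


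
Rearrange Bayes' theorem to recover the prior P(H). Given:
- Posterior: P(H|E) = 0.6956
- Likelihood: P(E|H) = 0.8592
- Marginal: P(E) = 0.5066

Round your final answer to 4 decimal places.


From Bayes' theorem: P(H|E) = P(E|H) × P(H) / P(E)

Rearranging for P(H):
P(H) = P(H|E) × P(E) / P(E|H)
     = 0.6956 × 0.5066 / 0.8592
     = 0.35239096 / 0.8592
     = 0.4101


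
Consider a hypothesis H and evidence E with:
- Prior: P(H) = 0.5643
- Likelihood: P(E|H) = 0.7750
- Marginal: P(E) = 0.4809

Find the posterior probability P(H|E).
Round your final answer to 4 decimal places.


Using Bayes' theorem:

P(H|E) = P(E|H) × P(H) / P(E)
       = 0.7750 × 0.5643 / 0.4809
       = 0.43733250 / 0.4809
       = 0.9094

The evidence strengthens our belief in H.
Prior: 0.5643 → Posterior: 0.9094


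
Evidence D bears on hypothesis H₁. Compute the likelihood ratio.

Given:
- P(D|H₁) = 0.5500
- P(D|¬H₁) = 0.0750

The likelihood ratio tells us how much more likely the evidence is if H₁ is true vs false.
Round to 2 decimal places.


Likelihood Ratio (LR) = P(D|H₁) / P(D|¬H₁)

LR = 0.5500 / 0.0750
   = 7.33

The evidence is 7.33 times more likely if H₁ is true than if H₁ is false.
LR > 1, so observing D raises the odds in favor of H₁.


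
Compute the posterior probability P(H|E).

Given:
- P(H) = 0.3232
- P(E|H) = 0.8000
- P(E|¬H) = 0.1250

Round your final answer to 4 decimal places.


Bayes' theorem: P(H|E) = P(E|H) × P(H) / P(E)

Step 1: Calculate P(E) using law of total probability
P(E) = P(E|H)P(H) + P(E|¬H)P(¬H)
     = 0.8000 × 0.3232 + 0.1250 × 0.6768
     = 0.25856000 + 0.08460000
     = 0.34316000

Step 2: Apply Bayes' theorem
P(H|E) = P(E|H) × P(H) / P(E)
       = 0.25856000 / 0.34316000
       = 0.7535


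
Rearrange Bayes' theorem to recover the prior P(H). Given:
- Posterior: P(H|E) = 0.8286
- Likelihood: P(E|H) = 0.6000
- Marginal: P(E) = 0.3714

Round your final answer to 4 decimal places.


From Bayes' theorem: P(H|E) = P(E|H) × P(H) / P(E)

Rearranging for P(H):
P(H) = P(H|E) × P(E) / P(E|H)
     = 0.8286 × 0.3714 / 0.6000
     = 0.30774204 / 0.6000
     = 0.5129


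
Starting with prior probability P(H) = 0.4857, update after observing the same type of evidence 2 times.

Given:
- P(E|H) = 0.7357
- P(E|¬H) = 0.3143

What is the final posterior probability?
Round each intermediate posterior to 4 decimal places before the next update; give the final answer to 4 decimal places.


Sequential Bayesian updating:

Initial prior: P(H) = 0.4857

Update 1:
  P(E) = 0.7357 × 0.4857 + 0.3143 × 0.5143 = 0.35732949 + 0.16164449 = 0.51897398
  P(H|E) = 0.35732949 / 0.51897398 = 0.6885

Update 2:
  P(E) = 0.7357 × 0.6885 + 0.3143 × 0.3115 = 0.50652945 + 0.09790445 = 0.60443390
  P(H|E) = 0.50652945 / 0.60443390 = 0.8380

Final posterior: 0.8380


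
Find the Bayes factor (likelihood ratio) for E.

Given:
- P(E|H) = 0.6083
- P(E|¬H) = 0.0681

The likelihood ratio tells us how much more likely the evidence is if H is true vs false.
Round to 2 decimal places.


Likelihood Ratio (LR) = P(E|H) / P(E|¬H)

LR = 0.6083 / 0.0681
   = 8.93

The evidence is 8.93 times more likely if H is true than if H is false.
Because LR exceeds 1, E is evidence for H.


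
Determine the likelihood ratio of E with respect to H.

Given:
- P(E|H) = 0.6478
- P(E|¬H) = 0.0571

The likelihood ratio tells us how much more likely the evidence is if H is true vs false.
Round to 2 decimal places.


Likelihood Ratio (LR) = P(E|H) / P(E|¬H)

LR = 0.6478 / 0.0571
   = 11.35

The evidence is 11.35 times more likely if H is true than if H is false.
LR > 1, so observing E raises the odds in favor of H.


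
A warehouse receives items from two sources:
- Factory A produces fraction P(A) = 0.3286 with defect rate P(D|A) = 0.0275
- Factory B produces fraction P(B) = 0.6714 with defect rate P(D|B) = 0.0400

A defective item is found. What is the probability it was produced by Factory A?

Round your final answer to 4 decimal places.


Let A = from Factory A, D = defective

Given:
- P(A) = 0.3286, P(B) = 0.6714
- P(D|A) = 0.0275, P(D|B) = 0.0400

Step 1: Find P(D)
P(D) = P(D|A)P(A) + P(D|B)P(B)
     = 0.0275 × 0.3286 + 0.0400 × 0.6714
     = 0.00903650 + 0.02685600
     = 0.03589250

Step 2: Apply Bayes' theorem
P(A|D) = P(D|A)P(A) / P(D)
       = 0.00903650 / 0.03589250
       = 0.2518


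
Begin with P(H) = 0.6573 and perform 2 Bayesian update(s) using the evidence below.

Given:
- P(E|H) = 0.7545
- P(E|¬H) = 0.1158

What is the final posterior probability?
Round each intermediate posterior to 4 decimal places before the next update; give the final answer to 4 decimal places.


Sequential Bayesian updating:

Initial prior: P(H) = 0.6573

Update 1:
  P(E) = 0.7545 × 0.6573 + 0.1158 × 0.3427 = 0.49593285 + 0.03968466 = 0.53561751
  P(H|E) = 0.49593285 / 0.53561751 = 0.9259

Update 2:
  P(E) = 0.7545 × 0.9259 + 0.1158 × 0.0741 = 0.69859155 + 0.00858078 = 0.70717233
  P(H|E) = 0.69859155 / 0.70717233 = 0.9879

Final posterior: 0.9879


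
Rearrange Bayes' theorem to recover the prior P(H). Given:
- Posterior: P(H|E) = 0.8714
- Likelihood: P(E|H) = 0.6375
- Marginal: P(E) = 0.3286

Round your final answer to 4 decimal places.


From Bayes' theorem: P(H|E) = P(E|H) × P(H) / P(E)

Rearranging for P(H):
P(H) = P(H|E) × P(E) / P(E|H)
     = 0.8714 × 0.3286 / 0.6375
     = 0.28634204 / 0.6375
     = 0.4492


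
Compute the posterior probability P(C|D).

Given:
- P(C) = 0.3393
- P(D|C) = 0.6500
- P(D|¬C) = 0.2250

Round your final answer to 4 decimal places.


Bayes' theorem: P(C|D) = P(D|C) × P(C) / P(D)

Step 1: Calculate P(D) using law of total probability
P(D) = P(D|C)P(C) + P(D|¬C)P(¬C)
     = 0.6500 × 0.3393 + 0.2250 × 0.6607
     = 0.22054500 + 0.14865750
     = 0.36920250

Step 2: Apply Bayes' theorem
P(C|D) = P(D|C) × P(C) / P(D)
       = 0.22054500 / 0.36920250
       = 0.5974


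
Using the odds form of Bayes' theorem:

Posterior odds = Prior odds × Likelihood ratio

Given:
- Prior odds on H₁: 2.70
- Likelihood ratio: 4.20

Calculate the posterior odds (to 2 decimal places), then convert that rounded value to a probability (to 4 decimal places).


Step 1: Calculate posterior odds
Posterior odds = Prior odds × LR
               = 2.70 × 4.20
               = 11.34

Step 2: Convert to probability
P(H₁|E) = Posterior odds / (1 + Posterior odds)
       = 11.34 / (1 + 11.34)
       = 11.34 / 12.34
       = 0.9190

The evidence increased P(H₁) from 0.7297 to 0.9190.


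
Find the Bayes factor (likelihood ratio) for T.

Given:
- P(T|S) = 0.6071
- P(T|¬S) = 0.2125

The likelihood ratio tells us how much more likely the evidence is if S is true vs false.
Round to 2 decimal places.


Likelihood Ratio (LR) = P(T|S) / P(T|¬S)

LR = 0.6071 / 0.2125
   = 2.86

The evidence is 2.86 times more likely if S is true than if S is false.
Because LR exceeds 1, T is evidence for S.


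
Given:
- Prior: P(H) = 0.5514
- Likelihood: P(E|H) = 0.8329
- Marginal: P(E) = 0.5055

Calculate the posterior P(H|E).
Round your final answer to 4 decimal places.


Using Bayes' theorem:

P(H|E) = P(E|H) × P(H) / P(E)
       = 0.8329 × 0.5514 / 0.5055
       = 0.45926106 / 0.5055
       = 0.9085

The evidence strengthens our belief in H.
Prior: 0.5514 → Posterior: 0.9085


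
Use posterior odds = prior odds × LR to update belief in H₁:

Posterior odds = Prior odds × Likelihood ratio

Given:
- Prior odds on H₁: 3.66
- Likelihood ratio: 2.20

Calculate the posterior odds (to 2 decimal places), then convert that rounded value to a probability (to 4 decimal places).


Step 1: Calculate posterior odds
Posterior odds = Prior odds × LR
               = 3.66 × 2.20
               = 8.05

Step 2: Convert to probability
P(H₁|E) = Posterior odds / (1 + Posterior odds)
       = 8.05 / (1 + 8.05)
       = 8.05 / 9.05
       = 0.8895

The evidence increased P(H₁) from 0.7854 to 0.8895.


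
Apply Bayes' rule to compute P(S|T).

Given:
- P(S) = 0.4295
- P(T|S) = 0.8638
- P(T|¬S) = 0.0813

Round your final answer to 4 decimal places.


Bayes' theorem: P(S|T) = P(T|S) × P(S) / P(T)

Step 1: Calculate P(T) using law of total probability
P(T) = P(T|S)P(S) + P(T|¬S)P(¬S)
     = 0.8638 × 0.4295 + 0.0813 × 0.5705
     = 0.37100210 + 0.04638165
     = 0.41738375

Step 2: Apply Bayes' theorem
P(S|T) = P(T|S) × P(S) / P(T)
       = 0.37100210 / 0.41738375
       = 0.8889
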